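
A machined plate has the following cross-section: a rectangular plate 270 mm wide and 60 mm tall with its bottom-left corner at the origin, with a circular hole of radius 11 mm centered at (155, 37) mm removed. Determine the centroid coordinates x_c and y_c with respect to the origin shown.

Part | A | x̄ᵢ | ȳᵢ | A·x̄ᵢ | A·ȳᵢ
plate | 16200.00 | 135.00 | 30.00 | 2187000.00 | 486000.00
hole | -380.13 | 155.00 | 37.00 | -58920.57 | -14064.91
Σ | 15819.87 |  |  | 2128079.43 | 471935.09
x_c = 2128079.43 / 15819.87 = 134.52 mm
y_c = 471935.09 / 15819.87 = 29.83 mm

x_c = 134.52 mm, y_c = 29.83 mm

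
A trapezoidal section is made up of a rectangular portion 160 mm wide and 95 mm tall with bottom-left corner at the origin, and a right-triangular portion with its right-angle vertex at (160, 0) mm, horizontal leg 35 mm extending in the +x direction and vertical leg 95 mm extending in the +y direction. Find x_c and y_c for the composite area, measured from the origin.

x_c = 89.04 mm, y_c = 45.94 mm

rectangular portion: A = 160 × 95 = 15200.00, centroid at (80.00, 47.50).
triangular portion: A = ½·35·95 = 1662.50, centroid at (171.67, 31.67).
ΣA = 16862.50 mm²
ΣAx_c = (15200.00)(80.00) + (1662.50)(171.67) = 1501395.83 mm³
ΣAy_c = (15200.00)(47.50) + (1662.50)(31.67) = 774645.83 mm³
x_c = 1501395.83 / 16862.50 = 89.04 mm
y_c = 774645.83 / 16862.50 = 45.94 mm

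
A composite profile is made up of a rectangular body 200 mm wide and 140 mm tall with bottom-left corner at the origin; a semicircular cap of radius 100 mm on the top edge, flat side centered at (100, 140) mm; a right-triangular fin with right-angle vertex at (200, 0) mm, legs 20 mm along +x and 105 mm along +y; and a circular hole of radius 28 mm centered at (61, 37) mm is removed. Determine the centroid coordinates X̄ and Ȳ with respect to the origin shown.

Part | A | x̄ᵢ | ȳᵢ | A·x̄ᵢ | A·ȳᵢ
rectangular body | 28000.00 | 100.00 | 70.00 | 2800000.00 | 1960000.00
semicircular top | 15707.96 | 100.00 | 182.44 | 1570796.33 | 2865781.52
triangular fin | 1050.00 | 206.67 | 35.00 | 217000.00 | 36750.00
hole | -2463.01 | 61.00 | 37.00 | -150243.53 | -91131.32
Σ | 42294.95 |  |  | 4437552.80 | 4771400.20
X̄ = 4437552.80 / 42294.95 = 104.92 mm
Ȳ = 4771400.20 / 42294.95 = 112.81 mm

X̄ = 104.92 mm, Ȳ = 112.81 mm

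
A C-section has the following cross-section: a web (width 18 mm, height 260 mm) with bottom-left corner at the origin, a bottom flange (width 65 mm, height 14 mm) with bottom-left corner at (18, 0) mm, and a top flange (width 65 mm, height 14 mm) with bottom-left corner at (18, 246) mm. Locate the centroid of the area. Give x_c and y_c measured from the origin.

web: A = 18 × 260 = 4680.00, centroid at (9.00, 130.00).
bottom flange: A = 65 × 14 = 910.00, centroid at (50.50, 7.00).
top flange: A = 65 × 14 = 910.00, centroid at (50.50, 253.00).
ΣA = 6500.00 mm², ΣAx_c = 134030.00 mm³, ΣAy_c = 845000.00 mm³.
x_c = 134030.00/6500.00 = 20.62 mm; y_c = 845000.00/6500.00 = 130.00 mm.

x_c = 20.62 mm, y_c = 130.00 mm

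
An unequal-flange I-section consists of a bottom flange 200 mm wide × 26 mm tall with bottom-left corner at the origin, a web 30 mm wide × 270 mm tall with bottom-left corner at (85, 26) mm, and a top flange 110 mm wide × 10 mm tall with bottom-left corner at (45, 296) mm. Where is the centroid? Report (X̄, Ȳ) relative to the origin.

bottom flange: A = 200 × 26 = 5200.00, centroid at (100.00, 13.00).
web: A = 30 × 270 = 8100.00, centroid at (100.00, 161.00).
top flange: A = 110 × 10 = 1100.00, centroid at (100.00, 301.00).
ΣA = 14400.00 mm², ΣAX̄ = 1440000.00 mm³, ΣAȲ = 1702800.00 mm³.
X̄ = 1440000.00/14400.00 = 100.00 mm; Ȳ = 1702800.00/14400.00 = 118.25 mm.

X̄ = 100.00 mm, Ȳ = 118.25 mm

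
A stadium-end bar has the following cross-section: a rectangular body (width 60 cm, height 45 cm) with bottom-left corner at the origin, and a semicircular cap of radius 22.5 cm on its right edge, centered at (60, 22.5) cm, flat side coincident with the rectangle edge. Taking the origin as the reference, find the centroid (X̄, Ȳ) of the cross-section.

X̄ = 39.00 cm, Ȳ = 22.50 cm

rectangular body: A = 60 × 45 = 2700.00, centroid at (30.00, 22.50).
semicircular end: A = ½π·22.5² = 795.22, centroid at (69.55, 22.50).
ΣA = 3495.22 cm², ΣAX̄ = 136306.69 cm³, ΣAȲ = 78642.35 cm³.
X̄ = 136306.69/3495.22 = 39.00 cm; Ȳ = 78642.35/3495.22 = 22.50 cm.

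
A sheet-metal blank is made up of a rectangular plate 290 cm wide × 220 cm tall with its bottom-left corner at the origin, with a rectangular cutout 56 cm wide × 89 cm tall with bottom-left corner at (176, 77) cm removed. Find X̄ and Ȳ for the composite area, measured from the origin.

Part | A | x̄ᵢ | ȳᵢ | A·x̄ᵢ | A·ȳᵢ
plate | 63800.00 | 145.00 | 110.00 | 9251000.00 | 7018000.00
hole | -4984.00 | 204.00 | 121.50 | -1016736.00 | -605556.00
Σ | 58816.00 |  |  | 8234264.00 | 6412444.00
X̄ = 8234264.00 / 58816.00 = 140.00 cm
Ȳ = 6412444.00 / 58816.00 = 109.03 cm

X̄ = 140.00 cm, Ȳ = 109.03 cm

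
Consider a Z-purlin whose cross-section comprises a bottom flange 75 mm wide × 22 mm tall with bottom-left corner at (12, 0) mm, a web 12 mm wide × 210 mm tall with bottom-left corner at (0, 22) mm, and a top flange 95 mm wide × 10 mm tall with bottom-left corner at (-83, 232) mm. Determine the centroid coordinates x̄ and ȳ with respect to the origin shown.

x̄ = 12.32 mm, ȳ = 110.03 mm

Part | A | x̄ᵢ | ȳᵢ | A·x̄ᵢ | A·ȳᵢ
bottom flange | 1650.00 | 49.50 | 11.00 | 81675.00 | 18150.00
web | 2520.00 | 6.00 | 127.00 | 15120.00 | 320040.00
top flange | 950.00 | -35.50 | 237.00 | -33725.00 | 225150.00
Σ | 5120.00 |  |  | 63070.00 | 563340.00
x̄ = 63070.00 / 5120.00 = 12.32 mm
ȳ = 563340.00 / 5120.00 = 110.03 mm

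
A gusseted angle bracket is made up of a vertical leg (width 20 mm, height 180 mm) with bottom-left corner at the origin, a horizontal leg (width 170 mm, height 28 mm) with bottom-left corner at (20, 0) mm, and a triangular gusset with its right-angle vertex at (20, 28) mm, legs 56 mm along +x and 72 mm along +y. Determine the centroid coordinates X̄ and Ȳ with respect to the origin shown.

X̄ = 59.15 mm, Ȳ = 47.75 mm

Part | A | x̄ᵢ | ȳᵢ | A·x̄ᵢ | A·ȳᵢ
vertical leg | 3600.00 | 10.00 | 90.00 | 36000.00 | 324000.00
horizontal leg | 4760.00 | 105.00 | 14.00 | 499800.00 | 66640.00
gusset | 2016.00 | 38.67 | 52.00 | 77952.00 | 104832.00
Σ | 10376.00 |  |  | 613752.00 | 495472.00
X̄ = 613752.00 / 10376.00 = 59.15 mm
Ȳ = 495472.00 / 10376.00 = 47.75 mm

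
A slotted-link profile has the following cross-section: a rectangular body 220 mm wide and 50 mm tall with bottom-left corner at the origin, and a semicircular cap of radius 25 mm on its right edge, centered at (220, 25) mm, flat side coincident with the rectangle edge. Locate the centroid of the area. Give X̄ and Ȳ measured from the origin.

rectangular body: A = 220 × 50 = 11000.00, centroid at (110.00, 25.00).
semicircular end: A = ½π·25² = 981.75, centroid at (230.61, 25.00).
ΣA = 11981.75 mm², ΣAX̄ = 1436401.16 mm³, ΣAȲ = 299543.69 mm³.
X̄ = 1436401.16/11981.75 = 119.88 mm; Ȳ = 299543.69/11981.75 = 25.00 mm.

X̄ = 119.88 mm, Ȳ = 25.00 mm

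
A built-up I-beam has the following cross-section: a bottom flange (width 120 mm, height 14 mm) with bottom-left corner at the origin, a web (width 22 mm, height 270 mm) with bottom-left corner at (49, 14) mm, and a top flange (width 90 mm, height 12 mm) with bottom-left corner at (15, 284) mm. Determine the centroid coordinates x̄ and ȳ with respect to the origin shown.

bottom flange: A = 120 × 14 = 1680.00, centroid at (60.00, 7.00).
web: A = 22 × 270 = 5940.00, centroid at (60.00, 149.00).
top flange: A = 90 × 12 = 1080.00, centroid at (60.00, 290.00).
ΣA = 8700.00 mm²
ΣAx̄ = (1680.00)(60.00) + (5940.00)(60.00) + (1080.00)(60.00) = 522000.00 mm³
ΣAȳ = (1680.00)(7.00) + (5940.00)(149.00) + (1080.00)(290.00) = 1210020.00 mm³
x̄ = 522000.00 / 8700.00 = 60.00 mm
ȳ = 1210020.00 / 8700.00 = 139.08 mm

x̄ = 60.00 mm, ȳ = 139.08 mm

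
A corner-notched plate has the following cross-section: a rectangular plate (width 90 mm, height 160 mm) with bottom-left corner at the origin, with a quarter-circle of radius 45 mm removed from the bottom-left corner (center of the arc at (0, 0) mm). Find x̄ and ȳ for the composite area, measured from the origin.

x̄ = 48.22 mm, ȳ = 87.56 mm

plate: A = 90 × 160 = 14400.00, centroid at (45.00, 80.00).
removed quarter-circle: A = −¼π·45² = -1590.43, centroid at (19.10, 19.10).
ΣA = 12809.57 mm²
ΣAx̄ = (14400.00)(45.00) + (-1590.43)(19.10) = 617625.00 mm³
ΣAȳ = (14400.00)(80.00) + (-1590.43)(19.10) = 1121625.00 mm³
x̄ = 617625.00 / 12809.57 = 48.22 mm
ȳ = 1121625.00 / 12809.57 = 87.56 mm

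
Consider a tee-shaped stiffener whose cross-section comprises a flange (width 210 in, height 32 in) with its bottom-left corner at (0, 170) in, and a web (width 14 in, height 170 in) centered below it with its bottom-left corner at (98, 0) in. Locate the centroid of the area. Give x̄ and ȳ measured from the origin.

web: A = 14 × 170 = 2380.00, centroid at (105.00, 85.00).
flange: A = 210 × 32 = 6720.00, centroid at (105.00, 186.00).
ΣA = 9100.00 in²
ΣAx̄ = (2380.00)(105.00) + (6720.00)(105.00) = 955500.00 in³
ΣAȳ = (2380.00)(85.00) + (6720.00)(186.00) = 1452220.00 in³
x̄ = 955500.00 / 9100.00 = 105.00 in
ȳ = 1452220.00 / 9100.00 = 159.58 in

x̄ = 105.00 in, ȳ = 159.58 in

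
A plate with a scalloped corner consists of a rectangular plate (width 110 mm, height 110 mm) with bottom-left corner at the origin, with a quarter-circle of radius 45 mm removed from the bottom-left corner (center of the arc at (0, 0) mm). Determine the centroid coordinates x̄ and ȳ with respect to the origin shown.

x̄ = 60.43 mm, ȳ = 60.43 mm

Part | A | x̄ᵢ | ȳᵢ | A·x̄ᵢ | A·ȳᵢ
plate | 12100.00 | 55.00 | 55.00 | 665500.00 | 665500.00
removed quarter-circle | -1590.43 | 19.10 | 19.10 | -30375.00 | -30375.00
Σ | 10509.57 |  |  | 635125.00 | 635125.00
x̄ = 635125.00 / 10509.57 = 60.43 mm
ȳ = 635125.00 / 10509.57 = 60.43 mm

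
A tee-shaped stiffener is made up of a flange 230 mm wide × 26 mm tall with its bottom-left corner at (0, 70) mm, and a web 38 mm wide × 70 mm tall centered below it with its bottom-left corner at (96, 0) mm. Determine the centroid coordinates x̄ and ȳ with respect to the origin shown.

x̄ = 115.00 mm, ȳ = 68.22 mm

web: A = 38 × 70 = 2660.00, centroid at (115.00, 35.00).
flange: A = 230 × 26 = 5980.00, centroid at (115.00, 83.00).
ΣA = 8640.00 mm², ΣAx̄ = 993600.00 mm³, ΣAȳ = 589440.00 mm³.
x̄ = 993600.00/8640.00 = 115.00 mm; ȳ = 589440.00/8640.00 = 68.22 mm.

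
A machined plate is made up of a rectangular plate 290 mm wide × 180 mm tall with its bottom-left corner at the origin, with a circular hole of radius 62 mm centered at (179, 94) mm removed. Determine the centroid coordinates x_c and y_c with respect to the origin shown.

plate: A = 290 × 180 = 52200.00, centroid at (145.00, 90.00).
hole: A = −π·62² = -12076.28, centroid at (179.00, 94.00).
ΣA = 40123.72 mm², ΣAx_c = 5407345.49 mm³, ΣAy_c = 3562829.48 mm³.
x_c = 5407345.49/40123.72 = 134.77 mm; y_c = 3562829.48/40123.72 = 88.80 mm.

x_c = 134.77 mm, y_c = 88.80 mm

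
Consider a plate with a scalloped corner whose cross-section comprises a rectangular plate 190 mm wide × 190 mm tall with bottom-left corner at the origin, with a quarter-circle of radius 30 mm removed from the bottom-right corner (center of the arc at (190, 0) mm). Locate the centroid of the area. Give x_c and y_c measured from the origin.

x_c = 93.36 mm, y_c = 96.64 mm

plate: A = 190 × 190 = 36100.00, centroid at (95.00, 95.00).
removed quarter-circle: A = −¼π·30² = -706.86, centroid at (177.27, 12.73).
ΣA = 35393.14 mm²
ΣAx_c = (36100.00)(95.00) + (-706.86)(177.27) = 3304196.91 mm³
ΣAy_c = (36100.00)(95.00) + (-706.86)(12.73) = 3420500.00 mm³
x_c = 3304196.91 / 35393.14 = 93.36 mm
y_c = 3420500.00 / 35393.14 = 96.64 mm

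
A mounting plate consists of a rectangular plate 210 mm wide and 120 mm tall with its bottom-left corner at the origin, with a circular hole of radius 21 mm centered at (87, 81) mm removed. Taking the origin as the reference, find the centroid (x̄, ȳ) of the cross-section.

plate: A = 210 × 120 = 25200.00, centroid at (105.00, 60.00).
hole: A = −π·21² = -1385.44, centroid at (87.00, 81.00).
ΣA = 23814.56 mm², ΣAx̄ = 2525466.51 mm³, ΣAȳ = 1399779.17 mm³.
x̄ = 2525466.51/23814.56 = 106.05 mm; ȳ = 1399779.17/23814.56 = 58.78 mm.

x̄ = 106.05 mm, ȳ = 58.78 mm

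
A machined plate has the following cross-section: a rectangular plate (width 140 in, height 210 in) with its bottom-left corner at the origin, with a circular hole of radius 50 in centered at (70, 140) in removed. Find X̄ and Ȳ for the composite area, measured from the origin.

X̄ = 70.00 in, Ȳ = 92.24 in

plate: A = 140 × 210 = 29400.00, centroid at (70.00, 105.00).
hole: A = −π·50² = -7853.98, centroid at (70.00, 140.00).
ΣA = 21546.02 in², ΣAX̄ = 1508221.29 in³, ΣAȲ = 1987442.57 in³.
X̄ = 1508221.29/21546.02 = 70.00 in; Ȳ = 1987442.57/21546.02 = 92.24 in.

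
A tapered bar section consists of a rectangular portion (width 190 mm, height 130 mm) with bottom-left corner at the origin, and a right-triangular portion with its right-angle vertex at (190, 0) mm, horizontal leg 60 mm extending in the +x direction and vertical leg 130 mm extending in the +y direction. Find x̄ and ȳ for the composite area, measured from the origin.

rectangular portion: A = 190 × 130 = 24700.00, centroid at (95.00, 65.00).
triangular portion: A = ½·60·130 = 3900.00, centroid at (210.00, 43.33).
ΣA = 28600.00 mm², ΣAx̄ = 3165500.00 mm³, ΣAȳ = 1774500.00 mm³.
x̄ = 3165500.00/28600.00 = 110.68 mm; ȳ = 1774500.00/28600.00 = 62.05 mm.

x̄ = 110.68 mm, ȳ = 62.05 mm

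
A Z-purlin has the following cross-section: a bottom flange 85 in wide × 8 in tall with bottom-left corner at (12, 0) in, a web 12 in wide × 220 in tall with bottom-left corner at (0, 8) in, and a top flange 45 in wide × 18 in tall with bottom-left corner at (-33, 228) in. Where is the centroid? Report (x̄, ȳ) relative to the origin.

x̄ = 10.75 in, ȳ = 122.57 in

bottom flange: A = 85 × 8 = 680.00, centroid at (54.50, 4.00).
web: A = 12 × 220 = 2640.00, centroid at (6.00, 118.00).
top flange: A = 45 × 18 = 810.00, centroid at (-10.50, 237.00).
ΣA = 4130.00 in², ΣAx̄ = 44395.00 in³, ΣAȳ = 506210.00 in³.
x̄ = 44395.00/4130.00 = 10.75 in; ȳ = 506210.00/4130.00 = 122.57 in.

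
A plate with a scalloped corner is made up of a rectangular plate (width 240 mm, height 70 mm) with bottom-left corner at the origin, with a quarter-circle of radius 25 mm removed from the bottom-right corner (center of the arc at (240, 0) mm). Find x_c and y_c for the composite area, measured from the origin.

plate: A = 240 × 70 = 16800.00, centroid at (120.00, 35.00).
removed quarter-circle: A = −¼π·25² = -490.87, centroid at (229.39, 10.61).
ΣA = 16309.13 mm²
ΣAx_c = (16800.00)(120.00) + (-490.87)(229.39) = 1903398.61 mm³
ΣAy_c = (16800.00)(35.00) + (-490.87)(10.61) = 582791.67 mm³
x_c = 1903398.61 / 16309.13 = 116.71 mm
y_c = 582791.67 / 16309.13 = 35.73 mm

x_c = 116.71 mm, y_c = 35.73 mm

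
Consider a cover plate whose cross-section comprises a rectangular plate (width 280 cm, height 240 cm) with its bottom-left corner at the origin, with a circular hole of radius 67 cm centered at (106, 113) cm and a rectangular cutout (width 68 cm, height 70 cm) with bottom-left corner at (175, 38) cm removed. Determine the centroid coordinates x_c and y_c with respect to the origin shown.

plate: A = 280 × 240 = 67200.00, centroid at (140.00, 120.00).
hole 1: A = −π·67² = -14102.61, centroid at (106.00, 113.00).
hole 2: A = −(68 × 70) = -4760.00, centroid at (209.00, 73.00).
ΣA = 48337.39 cm²
ΣAx_c = (67200.00)(140.00) + (-14102.61)(106.00) + (-4760.00)(209.00) = 6918283.40 cm³
ΣAy_c = (67200.00)(120.00) + (-14102.61)(113.00) + (-4760.00)(73.00) = 6122925.14 cm³
x_c = 6918283.40 / 48337.39 = 143.12 cm
y_c = 6122925.14 / 48337.39 = 126.67 cm

x_c = 143.12 cm, y_c = 126.67 cm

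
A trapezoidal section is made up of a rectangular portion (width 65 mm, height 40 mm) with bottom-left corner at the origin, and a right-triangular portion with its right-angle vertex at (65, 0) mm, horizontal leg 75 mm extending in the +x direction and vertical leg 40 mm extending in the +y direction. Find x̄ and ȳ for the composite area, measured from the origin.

Part | A | x̄ᵢ | ȳᵢ | A·x̄ᵢ | A·ȳᵢ
rectangular portion | 2600.00 | 32.50 | 20.00 | 84500.00 | 52000.00
triangular portion | 1500.00 | 90.00 | 13.33 | 135000.00 | 20000.00
Σ | 4100.00 |  |  | 219500.00 | 72000.00
x̄ = 219500.00 / 4100.00 = 53.54 mm
ȳ = 72000.00 / 4100.00 = 17.56 mm

x̄ = 53.54 mm, ȳ = 17.56 mm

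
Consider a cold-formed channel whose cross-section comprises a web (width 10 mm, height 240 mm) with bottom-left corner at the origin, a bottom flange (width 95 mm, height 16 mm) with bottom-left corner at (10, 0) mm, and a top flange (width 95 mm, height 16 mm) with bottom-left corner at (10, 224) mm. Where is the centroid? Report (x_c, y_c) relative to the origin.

web: A = 10 × 240 = 2400.00, centroid at (5.00, 120.00).
bottom flange: A = 95 × 16 = 1520.00, centroid at (57.50, 8.00).
top flange: A = 95 × 16 = 1520.00, centroid at (57.50, 232.00).
ΣA = 5440.00 mm²
ΣAx_c = (2400.00)(5.00) + (1520.00)(57.50) + (1520.00)(57.50) = 186800.00 mm³
ΣAy_c = (2400.00)(120.00) + (1520.00)(8.00) + (1520.00)(232.00) = 652800.00 mm³
x_c = 186800.00 / 5440.00 = 34.34 mm
y_c = 652800.00 / 5440.00 = 120.00 mm

x_c = 34.34 mm, y_c = 120.00 mm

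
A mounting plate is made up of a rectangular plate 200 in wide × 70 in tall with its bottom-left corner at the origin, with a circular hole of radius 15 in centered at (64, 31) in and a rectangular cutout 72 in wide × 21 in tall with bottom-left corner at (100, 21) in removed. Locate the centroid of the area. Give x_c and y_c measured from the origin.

x_c = 97.54 in, y_c = 35.69 in

plate: A = 200 × 70 = 14000.00, centroid at (100.00, 35.00).
hole 1: A = −π·15² = -706.86, centroid at (64.00, 31.00).
hole 2: A = −(72 × 21) = -1512.00, centroid at (136.00, 31.50).
ΣA = 11781.14 in²
ΣAx_c = (14000.00)(100.00) + (-706.86)(64.00) + (-1512.00)(136.00) = 1149129.07 in³
ΣAy_c = (14000.00)(35.00) + (-706.86)(31.00) + (-1512.00)(31.50) = 420459.39 in³
x_c = 1149129.07 / 11781.14 = 97.54 in
y_c = 420459.39 / 11781.14 = 35.69 in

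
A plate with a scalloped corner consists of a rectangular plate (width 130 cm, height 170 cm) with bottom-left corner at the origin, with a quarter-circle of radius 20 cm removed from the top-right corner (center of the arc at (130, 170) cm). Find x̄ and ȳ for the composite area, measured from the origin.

plate: A = 130 × 170 = 22100.00, centroid at (65.00, 85.00).
removed quarter-circle: A = −¼π·20² = -314.16, centroid at (121.51, 161.51).
ΣA = 21785.84 cm², ΣAx̄ = 1398325.96 cm³, ΣAȳ = 1827759.59 cm³.
x̄ = 1398325.96/21785.84 = 64.19 cm; ȳ = 1827759.59/21785.84 = 83.90 cm.

x̄ = 64.19 cm, ȳ = 83.90 cm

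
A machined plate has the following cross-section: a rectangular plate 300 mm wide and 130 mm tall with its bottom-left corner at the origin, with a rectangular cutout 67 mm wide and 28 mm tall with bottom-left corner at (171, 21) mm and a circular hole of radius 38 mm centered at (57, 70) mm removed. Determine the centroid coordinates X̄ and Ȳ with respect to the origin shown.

plate: A = 300 × 130 = 39000.00, centroid at (150.00, 65.00).
hole 1: A = −(67 × 28) = -1876.00, centroid at (204.50, 35.00).
hole 2: A = −π·38² = -4536.46, centroid at (57.00, 70.00).
ΣA = 32587.54 mm²
ΣAX̄ = (39000.00)(150.00) + (-1876.00)(204.50) + (-4536.46)(57.00) = 5207779.79 mm³
ΣAȲ = (39000.00)(65.00) + (-1876.00)(35.00) + (-4536.46)(70.00) = 2151787.81 mm³
X̄ = 5207779.79 / 32587.54 = 159.81 mm
Ȳ = 2151787.81 / 32587.54 = 66.03 mm

X̄ = 159.81 mm, Ȳ = 66.03 mm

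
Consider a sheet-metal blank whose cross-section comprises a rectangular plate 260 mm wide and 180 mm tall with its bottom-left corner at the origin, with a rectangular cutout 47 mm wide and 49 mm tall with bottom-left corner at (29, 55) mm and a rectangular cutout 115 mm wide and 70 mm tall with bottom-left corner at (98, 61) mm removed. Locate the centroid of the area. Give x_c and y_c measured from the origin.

x_c = 129.26 mm, y_c = 89.34 mm

plate: A = 260 × 180 = 46800.00, centroid at (130.00, 90.00).
hole 1: A = −(47 × 49) = -2303.00, centroid at (52.50, 79.50).
hole 2: A = −(115 × 70) = -8050.00, centroid at (155.50, 96.00).
ΣA = 36447.00 mm², ΣAx_c = 4711317.50 mm³, ΣAy_c = 3256111.50 mm³.
x_c = 4711317.50/36447.00 = 129.26 mm; y_c = 3256111.50/36447.00 = 89.34 mm.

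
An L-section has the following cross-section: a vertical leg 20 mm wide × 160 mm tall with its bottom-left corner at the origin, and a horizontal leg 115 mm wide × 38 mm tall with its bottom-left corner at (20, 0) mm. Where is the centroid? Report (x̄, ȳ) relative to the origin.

vertical leg: A = 20 × 160 = 3200.00, centroid at (10.00, 80.00).
horizontal leg: A = 115 × 38 = 4370.00, centroid at (77.50, 19.00).
ΣA = 7570.00 mm²
ΣAx̄ = (3200.00)(10.00) + (4370.00)(77.50) = 370675.00 mm³
ΣAȳ = (3200.00)(80.00) + (4370.00)(19.00) = 339030.00 mm³
x̄ = 370675.00 / 7570.00 = 48.97 mm
ȳ = 339030.00 / 7570.00 = 44.79 mm

x̄ = 48.97 mm, ȳ = 44.79 mm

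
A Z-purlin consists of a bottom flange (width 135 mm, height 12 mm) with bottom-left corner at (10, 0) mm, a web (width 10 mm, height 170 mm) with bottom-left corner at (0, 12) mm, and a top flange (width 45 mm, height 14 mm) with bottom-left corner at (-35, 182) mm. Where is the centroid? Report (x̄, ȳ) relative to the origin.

bottom flange: A = 135 × 12 = 1620.00, centroid at (77.50, 6.00).
web: A = 10 × 170 = 1700.00, centroid at (5.00, 97.00).
top flange: A = 45 × 14 = 630.00, centroid at (-12.50, 189.00).
ΣA = 3950.00 mm²
ΣAx̄ = (1620.00)(77.50) + (1700.00)(5.00) + (630.00)(-12.50) = 126175.00 mm³
ΣAȳ = (1620.00)(6.00) + (1700.00)(97.00) + (630.00)(189.00) = 293690.00 mm³
x̄ = 126175.00 / 3950.00 = 31.94 mm
ȳ = 293690.00 / 3950.00 = 74.35 mm

x̄ = 31.94 mm, ȳ = 74.35 mm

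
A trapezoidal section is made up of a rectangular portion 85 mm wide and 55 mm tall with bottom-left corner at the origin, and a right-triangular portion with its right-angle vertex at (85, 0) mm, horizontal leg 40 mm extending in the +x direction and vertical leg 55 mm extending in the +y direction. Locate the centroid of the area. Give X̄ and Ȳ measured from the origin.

Part | A | x̄ᵢ | ȳᵢ | A·x̄ᵢ | A·ȳᵢ
rectangular portion | 4675.00 | 42.50 | 27.50 | 198687.50 | 128562.50
triangular portion | 1100.00 | 98.33 | 18.33 | 108166.67 | 20166.67
Σ | 5775.00 |  |  | 306854.17 | 148729.17
X̄ = 306854.17 / 5775.00 = 53.13 mm
Ȳ = 148729.17 / 5775.00 = 25.75 mm

X̄ = 53.13 mm, Ȳ = 25.75 mm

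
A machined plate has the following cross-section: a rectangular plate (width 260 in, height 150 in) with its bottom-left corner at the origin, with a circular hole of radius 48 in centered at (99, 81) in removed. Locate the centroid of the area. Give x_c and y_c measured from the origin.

plate: A = 260 × 150 = 39000.00, centroid at (130.00, 75.00).
hole: A = −π·48² = -7238.23, centroid at (99.00, 81.00).
ΣA = 31761.77 in²
ΣAx_c = (39000.00)(130.00) + (-7238.23)(99.00) = 4353415.28 in³
ΣAy_c = (39000.00)(75.00) + (-7238.23)(81.00) = 2338703.41 in³
x_c = 4353415.28 / 31761.77 = 137.06 in
y_c = 2338703.41 / 31761.77 = 73.63 in

x_c = 137.06 in, y_c = 73.63 in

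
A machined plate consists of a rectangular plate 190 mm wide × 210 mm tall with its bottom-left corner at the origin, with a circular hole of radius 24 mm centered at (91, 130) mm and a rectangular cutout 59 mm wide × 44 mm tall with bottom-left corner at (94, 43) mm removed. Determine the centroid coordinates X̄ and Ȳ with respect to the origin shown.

X̄ = 93.12 mm, Ȳ = 106.65 mm

Part | A | x̄ᵢ | ȳᵢ | A·x̄ᵢ | A·ȳᵢ
plate | 39900.00 | 95.00 | 105.00 | 3790500.00 | 4189500.00
hole 1 | -1809.56 | 91.00 | 130.00 | -164669.72 | -235242.46
hole 2 | -2596.00 | 123.50 | 65.00 | -320606.00 | -168740.00
Σ | 35494.44 |  |  | 3305224.28 | 3785517.54
X̄ = 3305224.28 / 35494.44 = 93.12 mm
Ȳ = 3785517.54 / 35494.44 = 106.65 mm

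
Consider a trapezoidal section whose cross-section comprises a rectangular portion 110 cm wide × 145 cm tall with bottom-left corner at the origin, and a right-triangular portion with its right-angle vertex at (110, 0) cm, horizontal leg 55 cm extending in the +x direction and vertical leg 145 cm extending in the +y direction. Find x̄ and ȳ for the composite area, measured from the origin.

x̄ = 69.67 cm, ȳ = 67.67 cm

rectangular portion: A = 110 × 145 = 15950.00, centroid at (55.00, 72.50).
triangular portion: A = ½·55·145 = 3987.50, centroid at (128.33, 48.33).
ΣA = 19937.50 cm², ΣAx̄ = 1388979.17 cm³, ΣAȳ = 1349104.17 cm³.
x̄ = 1388979.17/19937.50 = 69.67 cm; ȳ = 1349104.17/19937.50 = 67.67 cm.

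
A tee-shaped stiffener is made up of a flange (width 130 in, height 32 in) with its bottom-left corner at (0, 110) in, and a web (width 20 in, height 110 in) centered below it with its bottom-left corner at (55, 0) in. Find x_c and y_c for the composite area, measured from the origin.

web: A = 20 × 110 = 2200.00, centroid at (65.00, 55.00).
flange: A = 130 × 32 = 4160.00, centroid at (65.00, 126.00).
ΣA = 6360.00 in²
ΣAx_c = (2200.00)(65.00) + (4160.00)(65.00) = 413400.00 in³
ΣAy_c = (2200.00)(55.00) + (4160.00)(126.00) = 645160.00 in³
x_c = 413400.00 / 6360.00 = 65.00 in
y_c = 645160.00 / 6360.00 = 101.44 in

x_c = 65.00 in, y_c = 101.44 in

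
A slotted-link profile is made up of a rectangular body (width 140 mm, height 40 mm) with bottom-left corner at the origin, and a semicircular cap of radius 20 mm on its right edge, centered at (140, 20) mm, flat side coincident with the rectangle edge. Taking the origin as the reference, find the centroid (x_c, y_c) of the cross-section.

rectangular body: A = 140 × 40 = 5600.00, centroid at (70.00, 20.00).
semicircular end: A = ½π·20² = 628.32, centroid at (148.49, 20.00).
ΣA = 6228.32 mm², ΣAx_c = 485297.93 mm³, ΣAy_c = 124566.37 mm³.
x_c = 485297.93/6228.32 = 77.92 mm; y_c = 124566.37/6228.32 = 20.00 mm.

x_c = 77.92 mm, y_c = 20.00 mm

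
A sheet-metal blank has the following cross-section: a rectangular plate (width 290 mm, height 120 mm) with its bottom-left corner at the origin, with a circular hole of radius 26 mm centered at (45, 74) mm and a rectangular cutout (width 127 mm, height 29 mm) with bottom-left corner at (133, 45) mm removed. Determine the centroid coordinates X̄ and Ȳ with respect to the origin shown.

plate: A = 290 × 120 = 34800.00, centroid at (145.00, 60.00).
hole 1: A = −π·26² = -2123.72, centroid at (45.00, 74.00).
hole 2: A = −(127 × 29) = -3683.00, centroid at (196.50, 59.50).
ΣA = 28993.28 mm², ΣAX̄ = 4226723.25 mm³, ΣAȲ = 1711706.47 mm³.
X̄ = 4226723.25/28993.28 = 145.78 mm; Ȳ = 1711706.47/28993.28 = 59.04 mm.

X̄ = 145.78 mm, Ȳ = 59.04 mm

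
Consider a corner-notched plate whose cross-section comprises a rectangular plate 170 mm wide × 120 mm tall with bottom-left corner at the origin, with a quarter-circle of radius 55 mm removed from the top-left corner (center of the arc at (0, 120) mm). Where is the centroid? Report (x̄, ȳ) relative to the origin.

Part | A | x̄ᵢ | ȳᵢ | A·x̄ᵢ | A·ȳᵢ
plate | 20400.00 | 85.00 | 60.00 | 1734000.00 | 1224000.00
removed quarter-circle | -2375.83 | 23.34 | 96.66 | -55458.33 | -229641.20
Σ | 18024.17 |  |  | 1678541.67 | 994358.80
x̄ = 1678541.67 / 18024.17 = 93.13 mm
ȳ = 994358.80 / 18024.17 = 55.17 mm

x̄ = 93.13 mm, ȳ = 55.17 mm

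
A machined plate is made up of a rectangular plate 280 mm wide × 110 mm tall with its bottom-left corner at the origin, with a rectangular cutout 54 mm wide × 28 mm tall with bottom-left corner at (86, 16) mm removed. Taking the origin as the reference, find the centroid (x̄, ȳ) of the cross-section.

Part | A | x̄ᵢ | ȳᵢ | A·x̄ᵢ | A·ȳᵢ
plate | 30800.00 | 140.00 | 55.00 | 4312000.00 | 1694000.00
hole | -1512.00 | 113.00 | 30.00 | -170856.00 | -45360.00
Σ | 29288.00 |  |  | 4141144.00 | 1648640.00
x̄ = 4141144.00 / 29288.00 = 141.39 mm
ȳ = 1648640.00 / 29288.00 = 56.29 mm

x̄ = 141.39 mm, ȳ = 56.29 mm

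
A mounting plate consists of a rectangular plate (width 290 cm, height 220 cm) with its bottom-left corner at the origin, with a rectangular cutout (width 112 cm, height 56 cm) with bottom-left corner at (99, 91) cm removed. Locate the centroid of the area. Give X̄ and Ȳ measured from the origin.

plate: A = 290 × 220 = 63800.00, centroid at (145.00, 110.00).
hole: A = −(112 × 56) = -6272.00, centroid at (155.00, 119.00).
ΣA = 57528.00 cm²
ΣAX̄ = (63800.00)(145.00) + (-6272.00)(155.00) = 8278840.00 cm³
ΣAȲ = (63800.00)(110.00) + (-6272.00)(119.00) = 6271632.00 cm³
X̄ = 8278840.00 / 57528.00 = 143.91 cm
Ȳ = 6271632.00 / 57528.00 = 109.02 cm

X̄ = 143.91 cm, Ȳ = 109.02 cm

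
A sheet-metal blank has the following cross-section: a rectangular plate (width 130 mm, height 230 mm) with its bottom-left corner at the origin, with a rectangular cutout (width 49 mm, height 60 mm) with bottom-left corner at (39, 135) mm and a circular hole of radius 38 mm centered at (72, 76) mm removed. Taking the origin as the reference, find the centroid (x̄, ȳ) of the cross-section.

plate: A = 130 × 230 = 29900.00, centroid at (65.00, 115.00).
hole 1: A = −(49 × 60) = -2940.00, centroid at (63.50, 165.00).
hole 2: A = −π·38² = -4536.46, centroid at (72.00, 76.00).
ΣA = 22423.54 mm², ΣAx̄ = 1430184.89 mm³, ΣAȳ = 2608629.06 mm³.
x̄ = 1430184.89/22423.54 = 63.78 mm; ȳ = 2608629.06/22423.54 = 116.33 mm.

x̄ = 63.78 mm, ȳ = 116.33 mm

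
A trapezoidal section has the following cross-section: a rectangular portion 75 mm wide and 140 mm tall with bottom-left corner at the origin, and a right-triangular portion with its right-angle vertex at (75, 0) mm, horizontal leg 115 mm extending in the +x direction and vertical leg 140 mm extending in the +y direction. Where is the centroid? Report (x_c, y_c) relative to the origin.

x_c = 70.41 mm, y_c = 59.87 mm

Part | A | x̄ᵢ | ȳᵢ | A·x̄ᵢ | A·ȳᵢ
rectangular portion | 10500.00 | 37.50 | 70.00 | 393750.00 | 735000.00
triangular portion | 8050.00 | 113.33 | 46.67 | 912333.33 | 375666.67
Σ | 18550.00 |  |  | 1306083.33 | 1110666.67
x_c = 1306083.33 / 18550.00 = 70.41 mm
y_c = 1110666.67 / 18550.00 = 59.87 mm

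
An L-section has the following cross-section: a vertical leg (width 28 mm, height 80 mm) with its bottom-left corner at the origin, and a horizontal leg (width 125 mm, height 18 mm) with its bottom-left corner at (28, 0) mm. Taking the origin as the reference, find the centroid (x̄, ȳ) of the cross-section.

x̄ = 52.34 mm, ȳ = 24.47 mm

Part | A | x̄ᵢ | ȳᵢ | A·x̄ᵢ | A·ȳᵢ
vertical leg | 2240.00 | 14.00 | 40.00 | 31360.00 | 89600.00
horizontal leg | 2250.00 | 90.50 | 9.00 | 203625.00 | 20250.00
Σ | 4490.00 |  |  | 234985.00 | 109850.00
x̄ = 234985.00 / 4490.00 = 52.34 mm
ȳ = 109850.00 / 4490.00 = 24.47 mm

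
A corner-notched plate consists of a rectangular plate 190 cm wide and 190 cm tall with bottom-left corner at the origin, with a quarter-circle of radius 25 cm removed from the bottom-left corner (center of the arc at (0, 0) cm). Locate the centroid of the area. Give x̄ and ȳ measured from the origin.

Part | A | x̄ᵢ | ȳᵢ | A·x̄ᵢ | A·ȳᵢ
plate | 36100.00 | 95.00 | 95.00 | 3429500.00 | 3429500.00
removed quarter-circle | -490.87 | 10.61 | 10.61 | -5208.33 | -5208.33
Σ | 35609.13 |  |  | 3424291.67 | 3424291.67
x̄ = 3424291.67 / 35609.13 = 96.16 cm
ȳ = 3424291.67 / 35609.13 = 96.16 cm

x̄ = 96.16 cm, ȳ = 96.16 cm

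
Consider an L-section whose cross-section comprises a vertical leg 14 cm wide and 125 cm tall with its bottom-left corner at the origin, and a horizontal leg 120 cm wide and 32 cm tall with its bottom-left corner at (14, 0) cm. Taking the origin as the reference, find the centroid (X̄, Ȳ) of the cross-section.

X̄ = 53.03 cm, Ȳ = 30.56 cm

vertical leg: A = 14 × 125 = 1750.00, centroid at (7.00, 62.50).
horizontal leg: A = 120 × 32 = 3840.00, centroid at (74.00, 16.00).
ΣA = 5590.00 cm², ΣAX̄ = 296410.00 cm³, ΣAȲ = 170815.00 cm³.
X̄ = 296410.00/5590.00 = 53.03 cm; Ȳ = 170815.00/5590.00 = 30.56 cm.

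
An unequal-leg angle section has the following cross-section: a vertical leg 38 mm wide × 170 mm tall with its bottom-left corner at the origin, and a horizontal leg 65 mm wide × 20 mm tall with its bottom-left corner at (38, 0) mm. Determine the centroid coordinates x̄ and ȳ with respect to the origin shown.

Part | A | x̄ᵢ | ȳᵢ | A·x̄ᵢ | A·ȳᵢ
vertical leg | 6460.00 | 19.00 | 85.00 | 122740.00 | 549100.00
horizontal leg | 1300.00 | 70.50 | 10.00 | 91650.00 | 13000.00
Σ | 7760.00 |  |  | 214390.00 | 562100.00
x̄ = 214390.00 / 7760.00 = 27.63 mm
ȳ = 562100.00 / 7760.00 = 72.44 mm

x̄ = 27.63 mm, ȳ = 72.44 mm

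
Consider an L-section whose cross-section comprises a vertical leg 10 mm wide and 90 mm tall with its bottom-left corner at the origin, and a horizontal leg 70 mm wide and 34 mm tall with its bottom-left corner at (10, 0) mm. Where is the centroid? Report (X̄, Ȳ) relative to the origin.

X̄ = 34.02 mm, Ȳ = 24.68 mm

vertical leg: A = 10 × 90 = 900.00, centroid at (5.00, 45.00).
horizontal leg: A = 70 × 34 = 2380.00, centroid at (45.00, 17.00).
ΣA = 3280.00 mm²
ΣAX̄ = (900.00)(5.00) + (2380.00)(45.00) = 111600.00 mm³
ΣAȲ = (900.00)(45.00) + (2380.00)(17.00) = 80960.00 mm³
X̄ = 111600.00 / 3280.00 = 34.02 mm
Ȳ = 80960.00 / 3280.00 = 24.68 mm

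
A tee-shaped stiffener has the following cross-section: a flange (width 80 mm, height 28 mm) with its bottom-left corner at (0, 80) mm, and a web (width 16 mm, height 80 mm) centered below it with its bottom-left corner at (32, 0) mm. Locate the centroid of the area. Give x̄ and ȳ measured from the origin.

Part | A | x̄ᵢ | ȳᵢ | A·x̄ᵢ | A·ȳᵢ
web | 1280.00 | 40.00 | 40.00 | 51200.00 | 51200.00
flange | 2240.00 | 40.00 | 94.00 | 89600.00 | 210560.00
Σ | 3520.00 |  |  | 140800.00 | 261760.00
x̄ = 140800.00 / 3520.00 = 40.00 mm
ȳ = 261760.00 / 3520.00 = 74.36 mm

x̄ = 40.00 mm, ȳ = 74.36 mm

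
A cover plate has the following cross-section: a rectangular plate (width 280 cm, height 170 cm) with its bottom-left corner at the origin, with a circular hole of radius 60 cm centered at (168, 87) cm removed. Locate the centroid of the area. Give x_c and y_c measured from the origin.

x_c = 131.27 cm, y_c = 84.38 cm

plate: A = 280 × 170 = 47600.00, centroid at (140.00, 85.00).
hole: A = −π·60² = -11309.73, centroid at (168.00, 87.00).
ΣA = 36290.27 cm², ΣAx_c = 4763964.76 cm³, ΣAy_c = 3062053.18 cm³.
x_c = 4763964.76/36290.27 = 131.27 cm; y_c = 3062053.18/36290.27 = 84.38 cm.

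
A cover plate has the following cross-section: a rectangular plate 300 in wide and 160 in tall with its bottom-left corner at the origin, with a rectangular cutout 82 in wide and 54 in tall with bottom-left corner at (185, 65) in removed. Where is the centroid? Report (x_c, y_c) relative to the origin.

plate: A = 300 × 160 = 48000.00, centroid at (150.00, 80.00).
hole: A = −(82 × 54) = -4428.00, centroid at (226.00, 92.00).
ΣA = 43572.00 in²
ΣAx_c = (48000.00)(150.00) + (-4428.00)(226.00) = 6199272.00 in³
ΣAy_c = (48000.00)(80.00) + (-4428.00)(92.00) = 3432624.00 in³
x_c = 6199272.00 / 43572.00 = 142.28 in
y_c = 3432624.00 / 43572.00 = 78.78 in

x_c = 142.28 in, y_c = 78.78 in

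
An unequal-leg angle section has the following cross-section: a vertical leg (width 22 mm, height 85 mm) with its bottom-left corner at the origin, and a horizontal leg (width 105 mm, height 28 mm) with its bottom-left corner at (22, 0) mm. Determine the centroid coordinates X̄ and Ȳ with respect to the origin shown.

vertical leg: A = 22 × 85 = 1870.00, centroid at (11.00, 42.50).
horizontal leg: A = 105 × 28 = 2940.00, centroid at (74.50, 14.00).
ΣA = 4810.00 mm²
ΣAX̄ = (1870.00)(11.00) + (2940.00)(74.50) = 239600.00 mm³
ΣAȲ = (1870.00)(42.50) + (2940.00)(14.00) = 120635.00 mm³
X̄ = 239600.00 / 4810.00 = 49.81 mm
Ȳ = 120635.00 / 4810.00 = 25.08 mm

X̄ = 49.81 mm, Ȳ = 25.08 mm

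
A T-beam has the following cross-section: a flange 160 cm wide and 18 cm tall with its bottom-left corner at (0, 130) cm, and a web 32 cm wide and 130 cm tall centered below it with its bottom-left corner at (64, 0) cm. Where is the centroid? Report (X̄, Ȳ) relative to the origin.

web: A = 32 × 130 = 4160.00, centroid at (80.00, 65.00).
flange: A = 160 × 18 = 2880.00, centroid at (80.00, 139.00).
ΣA = 7040.00 cm²
ΣAX̄ = (4160.00)(80.00) + (2880.00)(80.00) = 563200.00 cm³
ΣAȲ = (4160.00)(65.00) + (2880.00)(139.00) = 670720.00 cm³
X̄ = 563200.00 / 7040.00 = 80.00 cm
Ȳ = 670720.00 / 7040.00 = 95.27 cm

X̄ = 80.00 cm, Ȳ = 95.27 cm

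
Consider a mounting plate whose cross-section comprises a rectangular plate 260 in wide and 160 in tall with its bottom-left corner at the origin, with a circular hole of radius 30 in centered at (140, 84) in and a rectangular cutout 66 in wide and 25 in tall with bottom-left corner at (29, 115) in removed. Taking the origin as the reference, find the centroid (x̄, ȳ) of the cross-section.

Part | A | x̄ᵢ | ȳᵢ | A·x̄ᵢ | A·ȳᵢ
plate | 41600.00 | 130.00 | 80.00 | 5408000.00 | 3328000.00
hole 1 | -2827.43 | 140.00 | 84.00 | -395840.67 | -237504.40
hole 2 | -1650.00 | 62.00 | 127.50 | -102300.00 | -210375.00
Σ | 37122.57 |  |  | 4909859.33 | 2880120.60
x̄ = 4909859.33 / 37122.57 = 132.26 in
ȳ = 2880120.60 / 37122.57 = 77.58 in

x̄ = 132.26 in, ȳ = 77.58 in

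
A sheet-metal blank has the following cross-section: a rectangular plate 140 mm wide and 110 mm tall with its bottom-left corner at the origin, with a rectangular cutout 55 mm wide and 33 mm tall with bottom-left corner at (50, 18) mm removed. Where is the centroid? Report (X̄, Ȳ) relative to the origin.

X̄ = 69.00 mm, Ȳ = 57.74 mm

plate: A = 140 × 110 = 15400.00, centroid at (70.00, 55.00).
hole: A = −(55 × 33) = -1815.00, centroid at (77.50, 34.50).
ΣA = 13585.00 mm²
ΣAX̄ = (15400.00)(70.00) + (-1815.00)(77.50) = 937337.50 mm³
ΣAȲ = (15400.00)(55.00) + (-1815.00)(34.50) = 784382.50 mm³
X̄ = 937337.50 / 13585.00 = 69.00 mm
Ȳ = 784382.50 / 13585.00 = 57.74 mm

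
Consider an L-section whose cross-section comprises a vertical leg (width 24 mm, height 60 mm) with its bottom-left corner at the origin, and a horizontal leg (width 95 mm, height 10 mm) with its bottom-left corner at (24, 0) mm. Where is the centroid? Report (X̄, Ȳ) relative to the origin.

X̄ = 35.65 mm, Ȳ = 20.06 mm

Part | A | x̄ᵢ | ȳᵢ | A·x̄ᵢ | A·ȳᵢ
vertical leg | 1440.00 | 12.00 | 30.00 | 17280.00 | 43200.00
horizontal leg | 950.00 | 71.50 | 5.00 | 67925.00 | 4750.00
Σ | 2390.00 |  |  | 85205.00 | 47950.00
X̄ = 85205.00 / 2390.00 = 35.65 mm
Ȳ = 47950.00 / 2390.00 = 20.06 mm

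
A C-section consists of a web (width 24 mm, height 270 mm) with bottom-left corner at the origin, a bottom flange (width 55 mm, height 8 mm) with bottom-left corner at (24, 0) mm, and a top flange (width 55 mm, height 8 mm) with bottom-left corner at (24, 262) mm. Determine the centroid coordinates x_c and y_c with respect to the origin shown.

web: A = 24 × 270 = 6480.00, centroid at (12.00, 135.00).
bottom flange: A = 55 × 8 = 440.00, centroid at (51.50, 4.00).
top flange: A = 55 × 8 = 440.00, centroid at (51.50, 266.00).
ΣA = 7360.00 mm²
ΣAx_c = (6480.00)(12.00) + (440.00)(51.50) + (440.00)(51.50) = 123080.00 mm³
ΣAy_c = (6480.00)(135.00) + (440.00)(4.00) + (440.00)(266.00) = 993600.00 mm³
x_c = 123080.00 / 7360.00 = 16.72 mm
y_c = 993600.00 / 7360.00 = 135.00 mm

x_c = 16.72 mm, y_c = 135.00 mm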